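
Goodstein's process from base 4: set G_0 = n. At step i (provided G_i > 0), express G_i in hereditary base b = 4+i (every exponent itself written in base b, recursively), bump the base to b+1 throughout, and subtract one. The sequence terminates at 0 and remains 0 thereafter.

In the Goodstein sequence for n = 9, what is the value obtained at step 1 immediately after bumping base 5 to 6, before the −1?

12

G_0=9  [base 4] 2·4 + 1  →[4↦5]→  2·5 + 1 = 11  −1 ⇒ G_1=10
G_1=10  [base 5] 2·5  →[5↦6]→  2·6 = 12  −1 ⇒ G_2=11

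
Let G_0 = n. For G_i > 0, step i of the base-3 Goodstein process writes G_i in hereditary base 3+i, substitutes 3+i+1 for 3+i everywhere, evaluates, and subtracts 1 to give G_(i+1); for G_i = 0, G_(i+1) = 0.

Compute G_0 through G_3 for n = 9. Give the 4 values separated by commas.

9, 15, 17, 19

step 0: 9 = 3^2; sub 4 for 3: 4^2; = 16; G_1 = 16−1 = 15
step 1: 15 = 3·4 + 3; sub 5 for 4: 3·5 + 3; = 18; G_2 = 18−1 = 17
step 2: 17 = 3·5 + 2; sub 6 for 5: 3·6 + 2; = 20; G_3 = 20−1 = 19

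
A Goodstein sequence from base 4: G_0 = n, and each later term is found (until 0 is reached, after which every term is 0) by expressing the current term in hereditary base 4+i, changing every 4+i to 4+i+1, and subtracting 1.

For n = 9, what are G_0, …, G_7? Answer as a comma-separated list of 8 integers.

9, 10, 11, 11, 11, 11, 11, 11

(0) 9|_4 = 2·4 + 1 ↦ 2·5 + 1|_5 = 11 ⇒ 10
(1) 10|_5 = 2·5 ↦ 2·6|_6 = 12 ⇒ 11
(2) 11|_6 = 6 + 5 ↦ 7 + 5|_7 = 12 ⇒ 11
(3) 11|_7 = 7 + 4 ↦ 8 + 4|_8 = 12 ⇒ 11
(4) 11|_8 = 8 + 3 ↦ 9 + 3|_9 = 12 ⇒ 11
(5) 11|_9 = 9 + 2 ↦ 10 + 2|_10 = 12 ⇒ 11
(6) 11|_10 = 10 + 1 ↦ 11 + 1|_11 = 12 ⇒ 11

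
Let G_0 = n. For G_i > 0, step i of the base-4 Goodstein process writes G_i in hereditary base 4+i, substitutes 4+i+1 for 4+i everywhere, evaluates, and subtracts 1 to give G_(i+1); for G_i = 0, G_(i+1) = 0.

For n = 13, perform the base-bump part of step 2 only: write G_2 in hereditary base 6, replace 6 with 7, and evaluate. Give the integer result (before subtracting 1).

13 —HB4→ 3·4 + 1 —bump→ 3·5 + 1 = 16 —(−1)→ 15
15 —HB5→ 3·5 —bump→ 3·6 = 18 —(−1)→ 17

19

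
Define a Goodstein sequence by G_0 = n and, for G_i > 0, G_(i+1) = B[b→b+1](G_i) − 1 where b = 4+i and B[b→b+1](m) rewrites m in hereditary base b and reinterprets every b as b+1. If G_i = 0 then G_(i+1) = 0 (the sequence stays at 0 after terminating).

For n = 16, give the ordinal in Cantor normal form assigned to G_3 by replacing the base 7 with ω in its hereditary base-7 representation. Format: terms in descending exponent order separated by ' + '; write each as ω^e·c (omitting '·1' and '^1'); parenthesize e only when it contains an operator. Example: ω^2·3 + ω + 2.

(0) 16|_4 = 4^2 ↦ 5^2|_5 = 25 ⇒ 24
(1) 24|_5 = 4·5 + 4 ↦ 4·6 + 4|_6 = 28 ⇒ 27
(2) 27|_6 = 4·6 + 3 ↦ 4·7 + 3|_7 = 31 ⇒ 30
(3) 30|_7 = 4·7 + 2 ↦ 4·8 + 2|_8 = 34 ⇒ 33

ω·4 + 2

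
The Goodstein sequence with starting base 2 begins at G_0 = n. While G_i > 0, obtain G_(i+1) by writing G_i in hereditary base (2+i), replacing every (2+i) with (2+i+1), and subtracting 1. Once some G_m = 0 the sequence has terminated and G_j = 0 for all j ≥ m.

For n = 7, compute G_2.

step 0: 7 = 2^2 + 2 + 1; sub 3 for 2: 3^3 + 3 + 1; = 31; G_1 = 31−1 = 30
step 1: 30 = 3^3 + 3; sub 4 for 3: 4^4 + 4; = 260; G_2 = 260−1 = 259

259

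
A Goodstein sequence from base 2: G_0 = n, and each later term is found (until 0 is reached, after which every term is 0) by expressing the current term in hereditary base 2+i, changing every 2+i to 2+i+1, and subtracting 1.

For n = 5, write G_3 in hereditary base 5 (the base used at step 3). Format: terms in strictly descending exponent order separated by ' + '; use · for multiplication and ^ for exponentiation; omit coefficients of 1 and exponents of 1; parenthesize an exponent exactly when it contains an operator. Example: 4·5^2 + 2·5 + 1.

(0) 5|_2 = 2^2 + 1 ↦ 3^3 + 1|_3 = 28 ⇒ 27
(1) 27|_3 = 3^3 ↦ 4^4|_4 = 256 ⇒ 255
(2) 255|_4 = 3·4^3 + 3·4^2 + 3·4 + 3 ↦ 3·5^3 + 3·5^2 + 3·5 + 3|_5 = 468 ⇒ 467
(3) 467|_5 = 3·5^3 + 3·5^2 + 3·5 + 2 ↦ 3·6^3 + 3·6^2 + 3·6 + 2|_6 = 776 ⇒ 775

3·5^3 + 3·5^2 + 3·5 + 2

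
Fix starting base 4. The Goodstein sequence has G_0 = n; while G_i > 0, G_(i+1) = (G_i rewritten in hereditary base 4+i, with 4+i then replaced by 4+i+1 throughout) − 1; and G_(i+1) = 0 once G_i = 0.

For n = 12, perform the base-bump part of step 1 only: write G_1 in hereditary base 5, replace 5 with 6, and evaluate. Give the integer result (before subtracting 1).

(0) 12|_4 = 3·4 ↦ 3·5|_5 = 15 ⇒ 14
(1) 14|_5 = 2·5 + 4 ↦ 2·6 + 4|_6 = 16 ⇒ 15

16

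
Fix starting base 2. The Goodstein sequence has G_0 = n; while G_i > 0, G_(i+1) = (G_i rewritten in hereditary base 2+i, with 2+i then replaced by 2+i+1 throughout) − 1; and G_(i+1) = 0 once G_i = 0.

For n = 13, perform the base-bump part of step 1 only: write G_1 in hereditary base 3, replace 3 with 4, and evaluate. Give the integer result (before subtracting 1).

1280

step 0: 13 = 2^(2 + 1) + 2^2 + 1; sub 3 for 2: 3^(3 + 1) + 3^3 + 1; = 109; G_1 = 109−1 = 108
step 1: 108 = 3^(3 + 1) + 3^3; sub 4 for 3: 4^(4 + 1) + 4^4; = 1280; G_2 = 1280−1 = 1279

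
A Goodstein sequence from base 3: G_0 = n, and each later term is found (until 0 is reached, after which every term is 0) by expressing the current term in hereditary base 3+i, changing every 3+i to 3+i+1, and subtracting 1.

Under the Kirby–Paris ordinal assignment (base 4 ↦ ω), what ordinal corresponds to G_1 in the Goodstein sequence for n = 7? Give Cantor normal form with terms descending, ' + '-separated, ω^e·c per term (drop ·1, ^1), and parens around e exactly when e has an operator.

(0) 7|_3 = 2·3 + 1 ↦ 2·4 + 1|_4 = 9 ⇒ 8
(1) 8|_4 = 2·4 ↦ 2·5|_5 = 10 ⇒ 9

ω·2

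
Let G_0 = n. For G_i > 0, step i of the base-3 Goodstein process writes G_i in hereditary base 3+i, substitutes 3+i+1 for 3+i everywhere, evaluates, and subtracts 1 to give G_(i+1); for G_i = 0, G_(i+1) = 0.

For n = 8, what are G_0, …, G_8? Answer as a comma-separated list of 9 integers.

8, 9, 10, 11, 11, 11, 11, 11, 11

i=0: 8 = 2·3 + 2 (b=3); 3→4: 2·4 + 2 = 10; 10−1 = 9
i=1: 9 = 2·4 + 1 (b=4); 4→5: 2·5 + 1 = 11; 11−1 = 10
i=2: 10 = 2·5 (b=5); 5→6: 2·6 = 12; 12−1 = 11
i=3: 11 = 6 + 5 (b=6); 6→7: 7 + 5 = 12; 12−1 = 11
i=4: 11 = 7 + 4 (b=7); 7→8: 8 + 4 = 12; 12−1 = 11
i=5: 11 = 8 + 3 (b=8); 8→9: 9 + 3 = 12; 12−1 = 11
i=6: 11 = 9 + 2 (b=9); 9→10: 10 + 2 = 12; 12−1 = 11
i=7: 11 = 10 + 1 (b=10); 10→11: 11 + 1 = 12; 12−1 = 11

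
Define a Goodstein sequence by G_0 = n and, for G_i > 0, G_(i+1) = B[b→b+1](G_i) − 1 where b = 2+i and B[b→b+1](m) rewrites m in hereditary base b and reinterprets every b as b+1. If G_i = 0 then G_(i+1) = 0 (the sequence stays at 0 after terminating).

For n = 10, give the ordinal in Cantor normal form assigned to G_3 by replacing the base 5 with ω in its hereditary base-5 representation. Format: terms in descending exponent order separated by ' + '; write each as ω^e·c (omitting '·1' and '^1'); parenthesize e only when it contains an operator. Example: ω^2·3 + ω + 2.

G_0=10  [base 2] 2^(2 + 1) + 2  →[2↦3]→  3^(3 + 1) + 3 = 84  −1 ⇒ G_1=83
G_1=83  [base 3] 3^(3 + 1) + 2  →[3↦4]→  4^(4 + 1) + 2 = 1026  −1 ⇒ G_2=1025
G_2=1025  [base 4] 4^(4 + 1) + 1  →[4↦5]→  5^(5 + 1) + 1 = 15626  −1 ⇒ G_3=15625

ω^(ω + 1)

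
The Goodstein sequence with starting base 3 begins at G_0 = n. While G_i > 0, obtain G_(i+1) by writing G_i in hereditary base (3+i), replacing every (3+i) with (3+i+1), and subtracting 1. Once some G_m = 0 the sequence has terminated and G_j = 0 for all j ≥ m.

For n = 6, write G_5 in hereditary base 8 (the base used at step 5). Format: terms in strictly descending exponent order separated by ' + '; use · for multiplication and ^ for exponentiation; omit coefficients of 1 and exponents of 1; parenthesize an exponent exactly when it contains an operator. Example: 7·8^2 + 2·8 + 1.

step 0: 6 = 2·3; sub 4 for 3: 2·4; = 8; G_1 = 8−1 = 7
step 1: 7 = 4 + 3; sub 5 for 4: 5 + 3; = 8; G_2 = 8−1 = 7
step 2: 7 = 5 + 2; sub 6 for 5: 6 + 2; = 8; G_3 = 8−1 = 7
step 3: 7 = 6 + 1; sub 7 for 6: 7 + 1; = 8; G_4 = 8−1 = 7
step 4: 7 = 7; sub 8 for 7: 8; = 8; G_5 = 8−1 = 7
step 5: 7 = 7; sub 9 for 8: 7; = 7; G_6 = 7−1 = 6

7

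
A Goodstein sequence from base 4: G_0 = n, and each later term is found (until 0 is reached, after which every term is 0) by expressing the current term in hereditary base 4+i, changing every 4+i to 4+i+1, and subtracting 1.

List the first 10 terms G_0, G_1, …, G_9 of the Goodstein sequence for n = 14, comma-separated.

14, 16, 18, 20, 21, 22, 23, 24, 25, 26

[0] 14 ≡ 3·4 + 2 (base 4). Lift 5: 17. −1: 16.
[1] 16 ≡ 3·5 + 1 (base 5). Lift 6: 19. −1: 18.
[2] 18 ≡ 3·6 (base 6). Lift 7: 21. −1: 20.
[3] 20 ≡ 2·7 + 6 (base 7). Lift 8: 22. −1: 21.
[4] 21 ≡ 2·8 + 5 (base 8). Lift 9: 23. −1: 22.
[5] 22 ≡ 2·9 + 4 (base 9). Lift 10: 24. −1: 23.
[6] 23 ≡ 2·10 + 3 (base 10). Lift 11: 25. −1: 24.
[7] 24 ≡ 2·11 + 2 (base 11). Lift 12: 26. −1: 25.
[8] 25 ≡ 2·12 + 1 (base 12). Lift 13: 27. −1: 26.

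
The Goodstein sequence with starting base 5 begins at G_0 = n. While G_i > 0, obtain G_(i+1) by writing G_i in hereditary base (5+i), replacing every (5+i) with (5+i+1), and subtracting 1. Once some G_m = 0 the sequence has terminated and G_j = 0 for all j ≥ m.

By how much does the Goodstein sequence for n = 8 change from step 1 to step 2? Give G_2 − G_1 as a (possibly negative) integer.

0

(0) 8|_5 = 5 + 3 ↦ 6 + 3|_6 = 9 ⇒ 8
(1) 8|_6 = 6 + 2 ↦ 7 + 2|_7 = 9 ⇒ 8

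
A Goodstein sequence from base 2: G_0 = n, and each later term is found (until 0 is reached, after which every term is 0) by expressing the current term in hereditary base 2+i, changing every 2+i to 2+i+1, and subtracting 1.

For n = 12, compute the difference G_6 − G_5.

G_0 = 12. HB_2(12) = 2^(2 + 1) + 2^2. Bump = 108. G_1 = 107.
G_1 = 107. HB_3(107) = 3^(3 + 1) + 2·3^2 + 2·3 + 2. Bump = 1066. G_2 = 1065.
G_2 = 1065. HB_4(1065) = 4^(4 + 1) + 2·4^2 + 2·4 + 1. Bump = 15686. G_3 = 15685.
G_3 = 15685. HB_5(15685) = 5^(5 + 1) + 2·5^2 + 2·5. Bump = 280020. G_4 = 280019.
G_4 = 280019. HB_6(280019) = 6^(6 + 1) + 2·6^2 + 6 + 5. Bump = 5764911. G_5 = 5764910.
G_5 = 5764910. HB_7(5764910) = 7^(7 + 1) + 2·7^2 + 7 + 4. Bump = 134217868. G_6 = 134217867.

128452957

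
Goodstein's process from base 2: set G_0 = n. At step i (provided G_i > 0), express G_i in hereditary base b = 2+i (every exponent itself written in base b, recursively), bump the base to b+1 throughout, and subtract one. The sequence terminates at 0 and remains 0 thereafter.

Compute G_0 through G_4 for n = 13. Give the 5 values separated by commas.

13, 108, 1279, 16092, 280711

[0] 13 ≡ 2^(2 + 1) + 2^2 + 1 (base 2). Lift 3: 109. −1: 108.
[1] 108 ≡ 3^(3 + 1) + 3^3 (base 3). Lift 4: 1280. −1: 1279.
[2] 1279 ≡ 4^(4 + 1) + 3·4^3 + 3·4^2 + 3·4 + 3 (base 4). Lift 5: 16093. −1: 16092.
[3] 16092 ≡ 5^(5 + 1) + 3·5^3 + 3·5^2 + 3·5 + 2 (base 5). Lift 6: 280712. −1: 280711.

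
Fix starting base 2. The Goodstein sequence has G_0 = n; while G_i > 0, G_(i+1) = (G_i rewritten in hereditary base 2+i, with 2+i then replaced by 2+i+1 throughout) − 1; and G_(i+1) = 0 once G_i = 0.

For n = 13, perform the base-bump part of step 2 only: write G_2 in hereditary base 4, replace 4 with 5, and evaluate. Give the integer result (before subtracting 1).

G_0=13  [base 2] 2^(2 + 1) + 2^2 + 1  →[2↦3]→  3^(3 + 1) + 3^3 + 1 = 109  −1 ⇒ G_1=108
G_1=108  [base 3] 3^(3 + 1) + 3^3  →[3↦4]→  4^(4 + 1) + 4^4 = 1280  −1 ⇒ G_2=1279
G_2=1279  [base 4] 4^(4 + 1) + 3·4^3 + 3·4^2 + 3·4 + 3  →[4↦5]→  5^(5 + 1) + 3·5^3 + 3·5^2 + 3·5 + 3 = 16093  −1 ⇒ G_3=16092

16093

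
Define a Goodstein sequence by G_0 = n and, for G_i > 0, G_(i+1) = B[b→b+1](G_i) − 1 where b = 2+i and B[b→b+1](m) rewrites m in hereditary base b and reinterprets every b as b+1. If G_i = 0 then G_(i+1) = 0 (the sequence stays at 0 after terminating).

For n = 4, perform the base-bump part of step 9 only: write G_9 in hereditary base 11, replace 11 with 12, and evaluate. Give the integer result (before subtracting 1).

300

i=0: 4 = 2^2 (b=2); 2→3: 3^3 = 27; 27−1 = 26
i=1: 26 = 2·3^2 + 2·3 + 2 (b=3); 3→4: 2·4^2 + 2·4 + 2 = 42; 42−1 = 41
i=2: 41 = 2·4^2 + 2·4 + 1 (b=4); 4→5: 2·5^2 + 2·5 + 1 = 61; 61−1 = 60
i=3: 60 = 2·5^2 + 2·5 (b=5); 5→6: 2·6^2 + 2·6 = 84; 84−1 = 83
i=4: 83 = 2·6^2 + 6 + 5 (b=6); 6→7: 2·7^2 + 7 + 5 = 110; 110−1 = 109
i=5: 109 = 2·7^2 + 7 + 4 (b=7); 7→8: 2·8^2 + 8 + 4 = 140; 140−1 = 139
i=6: 139 = 2·8^2 + 8 + 3 (b=8); 8→9: 2·9^2 + 9 + 3 = 174; 174−1 = 173
i=7: 173 = 2·9^2 + 9 + 2 (b=9); 9→10: 2·10^2 + 10 + 2 = 212; 212−1 = 211
i=8: 211 = 2·10^2 + 10 + 1 (b=10); 10→11: 2·11^2 + 11 + 1 = 254; 254−1 = 253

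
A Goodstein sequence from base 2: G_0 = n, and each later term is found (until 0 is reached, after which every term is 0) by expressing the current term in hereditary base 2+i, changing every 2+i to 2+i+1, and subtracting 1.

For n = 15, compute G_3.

[0] 15 ≡ 2^(2 + 1) + 2^2 + 2 + 1 (base 2). Lift 3: 112. −1: 111.
[1] 111 ≡ 3^(3 + 1) + 3^3 + 3 (base 3). Lift 4: 1284. −1: 1283.
[2] 1283 ≡ 4^(4 + 1) + 4^4 + 3 (base 4). Lift 5: 18753. −1: 18752.

18752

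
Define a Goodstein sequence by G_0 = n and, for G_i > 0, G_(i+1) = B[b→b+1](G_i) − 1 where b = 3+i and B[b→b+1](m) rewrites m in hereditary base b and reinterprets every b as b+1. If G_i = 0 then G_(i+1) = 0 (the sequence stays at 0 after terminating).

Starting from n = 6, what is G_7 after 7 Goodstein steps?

5

G_0 = 6. HB_3(6) = 2·3. Bump = 8. G_1 = 7.
G_1 = 7. HB_4(7) = 4 + 3. Bump = 8. G_2 = 7.
G_2 = 7. HB_5(7) = 5 + 2. Bump = 8. G_3 = 7.
G_3 = 7. HB_6(7) = 6 + 1. Bump = 8. G_4 = 7.
G_4 = 7. HB_7(7) = 7. Bump = 8. G_5 = 7.
G_5 = 7. HB_8(7) = 7. Bump = 7. G_6 = 6.
G_6 = 6. HB_9(6) = 6. Bump = 6. G_7 = 5.
G_7 = 5. HB_10(5) = 5. Bump = 5. G_8 = 4.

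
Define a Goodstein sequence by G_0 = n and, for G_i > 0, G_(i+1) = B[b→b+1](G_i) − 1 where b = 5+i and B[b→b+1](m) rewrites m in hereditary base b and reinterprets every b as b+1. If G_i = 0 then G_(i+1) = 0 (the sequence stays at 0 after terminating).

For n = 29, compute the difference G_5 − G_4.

i=0: 29 = 5^2 + 4 (b=5); 5→6: 6^2 + 4 = 40; 40−1 = 39
i=1: 39 = 6^2 + 3 (b=6); 6→7: 7^2 + 3 = 52; 52−1 = 51
i=2: 51 = 7^2 + 2 (b=7); 7→8: 8^2 + 2 = 66; 66−1 = 65
i=3: 65 = 8^2 + 1 (b=8); 8→9: 9^2 + 1 = 82; 82−1 = 81
i=4: 81 = 9^2 (b=9); 9→10: 10^2 = 100; 100−1 = 99

18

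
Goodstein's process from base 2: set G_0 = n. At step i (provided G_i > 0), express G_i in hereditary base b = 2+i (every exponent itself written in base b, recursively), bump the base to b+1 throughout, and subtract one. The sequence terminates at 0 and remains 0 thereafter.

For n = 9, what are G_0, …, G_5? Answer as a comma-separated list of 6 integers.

9, 81, 1023, 9842, 140743, 2471826

G_0 = 9. HB_2(9) = 2^(2 + 1) + 1. Bump = 82. G_1 = 81.
G_1 = 81. HB_3(81) = 3^(3 + 1). Bump = 1024. G_2 = 1023.
G_2 = 1023. HB_4(1023) = 3·4^4 + 3·4^3 + 3·4^2 + 3·4 + 3. Bump = 9843. G_3 = 9842.
G_3 = 9842. HB_5(9842) = 3·5^5 + 3·5^3 + 3·5^2 + 3·5 + 2. Bump = 140744. G_4 = 140743.
G_4 = 140743. HB_6(140743) = 3·6^6 + 3·6^3 + 3·6^2 + 3·6 + 1. Bump = 2471827. G_5 = 2471826.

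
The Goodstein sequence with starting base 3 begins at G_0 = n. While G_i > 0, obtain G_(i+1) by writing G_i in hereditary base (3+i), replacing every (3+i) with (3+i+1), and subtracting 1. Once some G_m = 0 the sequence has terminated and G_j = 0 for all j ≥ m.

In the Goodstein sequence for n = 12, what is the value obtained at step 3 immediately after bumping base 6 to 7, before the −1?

50

i=0: 12 = 3^2 + 3 (b=3); 3→4: 4^2 + 4 = 20; 20−1 = 19
i=1: 19 = 4^2 + 3 (b=4); 4→5: 5^2 + 3 = 28; 28−1 = 27
i=2: 27 = 5^2 + 2 (b=5); 5→6: 6^2 + 2 = 38; 38−1 = 37
i=3: 37 = 6^2 + 1 (b=6); 6→7: 7^2 + 1 = 50; 50−1 = 49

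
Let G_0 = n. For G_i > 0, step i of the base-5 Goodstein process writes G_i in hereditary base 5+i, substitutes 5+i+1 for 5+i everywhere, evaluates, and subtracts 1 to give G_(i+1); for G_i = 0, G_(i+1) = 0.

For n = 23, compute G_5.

37

i=0: 23 = 4·5 + 3 (b=5); 5→6: 4·6 + 3 = 27; 27−1 = 26
i=1: 26 = 4·6 + 2 (b=6); 6→7: 4·7 + 2 = 30; 30−1 = 29
i=2: 29 = 4·7 + 1 (b=7); 7→8: 4·8 + 1 = 33; 33−1 = 32
i=3: 32 = 4·8 (b=8); 8→9: 4·9 = 36; 36−1 = 35
i=4: 35 = 3·9 + 8 (b=9); 9→10: 3·10 + 8 = 38; 38−1 = 37
i=5: 37 = 3·10 + 7 (b=10); 10→11: 3·11 + 7 = 40; 40−1 = 39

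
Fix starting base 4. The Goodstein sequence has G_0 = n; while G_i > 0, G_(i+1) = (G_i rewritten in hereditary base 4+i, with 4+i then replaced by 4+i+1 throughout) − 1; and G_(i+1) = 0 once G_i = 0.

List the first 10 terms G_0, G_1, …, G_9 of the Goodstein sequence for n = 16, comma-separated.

[0] 16 ≡ 4^2 (base 4). Lift 5: 25. −1: 24.
[1] 24 ≡ 4·5 + 4 (base 5). Lift 6: 28. −1: 27.
[2] 27 ≡ 4·6 + 3 (base 6). Lift 7: 31. −1: 30.
[3] 30 ≡ 4·7 + 2 (base 7). Lift 8: 34. −1: 33.
[4] 33 ≡ 4·8 + 1 (base 8). Lift 9: 37. −1: 36.
[5] 36 ≡ 4·9 (base 9). Lift 10: 40. −1: 39.
[6] 39 ≡ 3·10 + 9 (base 10). Lift 11: 42. −1: 41.
[7] 41 ≡ 3·11 + 8 (base 11). Lift 12: 44. −1: 43.
[8] 43 ≡ 3·12 + 7 (base 12). Lift 13: 46. −1: 45.

16, 24, 27, 30, 33, 36, 39, 41, 43, 45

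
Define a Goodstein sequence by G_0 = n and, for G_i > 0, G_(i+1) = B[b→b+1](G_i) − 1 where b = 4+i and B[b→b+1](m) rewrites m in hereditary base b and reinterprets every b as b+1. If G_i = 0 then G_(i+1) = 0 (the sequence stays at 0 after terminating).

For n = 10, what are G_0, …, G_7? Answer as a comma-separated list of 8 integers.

G_0=10  [base 4] 2·4 + 2  →[4↦5]→  2·5 + 2 = 12  −1 ⇒ G_1=11
G_1=11  [base 5] 2·5 + 1  →[5↦6]→  2·6 + 1 = 13  −1 ⇒ G_2=12
G_2=12  [base 6] 2·6  →[6↦7]→  2·7 = 14  −1 ⇒ G_3=13
G_3=13  [base 7] 7 + 6  →[7↦8]→  8 + 6 = 14  −1 ⇒ G_4=13
G_4=13  [base 8] 8 + 5  →[8↦9]→  9 + 5 = 14  −1 ⇒ G_5=13
G_5=13  [base 9] 9 + 4  →[9↦10]→  10 + 4 = 14  −1 ⇒ G_6=13
G_6=13  [base 10] 10 + 3  →[10↦11]→  11 + 3 = 14  −1 ⇒ G_7=13

10, 11, 12, 13, 13, 13, 13, 13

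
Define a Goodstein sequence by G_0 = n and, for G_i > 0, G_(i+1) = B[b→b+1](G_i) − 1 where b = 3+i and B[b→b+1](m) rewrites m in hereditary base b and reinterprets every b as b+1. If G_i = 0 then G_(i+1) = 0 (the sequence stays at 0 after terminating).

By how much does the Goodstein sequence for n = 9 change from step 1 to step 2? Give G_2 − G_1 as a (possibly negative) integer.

[0] 9 ≡ 3^2 (base 3). Lift 4: 16. −1: 15.
[1] 15 ≡ 3·4 + 3 (base 4). Lift 5: 18. −1: 17.

2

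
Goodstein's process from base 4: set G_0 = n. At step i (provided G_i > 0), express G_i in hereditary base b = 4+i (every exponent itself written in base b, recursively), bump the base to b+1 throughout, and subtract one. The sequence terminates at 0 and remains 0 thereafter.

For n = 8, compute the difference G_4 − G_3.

G_0=8  [base 4] 2·4  →[4↦5]→  2·5 = 10  −1 ⇒ G_1=9
G_1=9  [base 5] 5 + 4  →[5↦6]→  6 + 4 = 10  −1 ⇒ G_2=9
G_2=9  [base 6] 6 + 3  →[6↦7]→  7 + 3 = 10  −1 ⇒ G_3=9
G_3=9  [base 7] 7 + 2  →[7↦8]→  8 + 2 = 10  −1 ⇒ G_4=9

0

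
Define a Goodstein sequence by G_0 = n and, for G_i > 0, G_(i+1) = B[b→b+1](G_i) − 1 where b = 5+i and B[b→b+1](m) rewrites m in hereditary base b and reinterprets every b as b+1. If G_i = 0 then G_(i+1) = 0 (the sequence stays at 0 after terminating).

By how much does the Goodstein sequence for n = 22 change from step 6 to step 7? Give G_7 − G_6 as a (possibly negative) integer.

[0] 22 ≡ 4·5 + 2 (base 5). Lift 6: 26. −1: 25.
[1] 25 ≡ 4·6 + 1 (base 6). Lift 7: 29. −1: 28.
[2] 28 ≡ 4·7 (base 7). Lift 8: 32. −1: 31.
[3] 31 ≡ 3·8 + 7 (base 8). Lift 9: 34. −1: 33.
[4] 33 ≡ 3·9 + 6 (base 9). Lift 10: 36. −1: 35.
[5] 35 ≡ 3·10 + 5 (base 10). Lift 11: 38. −1: 37.
[6] 37 ≡ 3·11 + 4 (base 11). Lift 12: 40. −1: 39.

2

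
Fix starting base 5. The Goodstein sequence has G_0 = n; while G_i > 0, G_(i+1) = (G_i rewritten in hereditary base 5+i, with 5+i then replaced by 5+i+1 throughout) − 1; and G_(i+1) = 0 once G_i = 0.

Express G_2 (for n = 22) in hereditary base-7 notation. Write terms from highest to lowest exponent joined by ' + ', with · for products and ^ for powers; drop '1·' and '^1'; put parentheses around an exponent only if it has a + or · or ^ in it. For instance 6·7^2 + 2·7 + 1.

4·7

base 5: 22 = 4·5 + 2; at 6: 4·6 + 2 = 26; next = 25
base 6: 25 = 4·6 + 1; at 7: 4·7 + 1 = 29; next = 28
base 7: 28 = 4·7; at 8: 4·8 = 32; next = 31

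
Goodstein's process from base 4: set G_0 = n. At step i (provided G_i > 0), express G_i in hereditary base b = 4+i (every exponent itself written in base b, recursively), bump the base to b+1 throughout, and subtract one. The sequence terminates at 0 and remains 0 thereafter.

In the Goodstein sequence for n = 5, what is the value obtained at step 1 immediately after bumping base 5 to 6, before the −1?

6

[0] 5 ≡ 4 + 1 (base 4). Lift 5: 6. −1: 5.
[1] 5 ≡ 5 (base 5). Lift 6: 6. −1: 5.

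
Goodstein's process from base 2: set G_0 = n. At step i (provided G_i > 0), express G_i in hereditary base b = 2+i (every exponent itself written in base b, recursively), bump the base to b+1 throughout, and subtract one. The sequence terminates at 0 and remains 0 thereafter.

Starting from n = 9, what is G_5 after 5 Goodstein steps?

2471826

G_0=9  [base 2] 2^(2 + 1) + 1  →[2↦3]→  3^(3 + 1) + 1 = 82  −1 ⇒ G_1=81
G_1=81  [base 3] 3^(3 + 1)  →[3↦4]→  4^(4 + 1) = 1024  −1 ⇒ G_2=1023
G_2=1023  [base 4] 3·4^4 + 3·4^3 + 3·4^2 + 3·4 + 3  →[4↦5]→  3·5^5 + 3·5^3 + 3·5^2 + 3·5 + 3 = 9843  −1 ⇒ G_3=9842
G_3=9842  [base 5] 3·5^5 + 3·5^3 + 3·5^2 + 3·5 + 2  →[5↦6]→  3·6^6 + 3·6^3 + 3·6^2 + 3·6 + 2 = 140744  −1 ⇒ G_4=140743
G_4=140743  [base 6] 3·6^6 + 3·6^3 + 3·6^2 + 3·6 + 1  →[6↦7]→  3·7^7 + 3·7^3 + 3·7^2 + 3·7 + 1 = 2471827  −1 ⇒ G_5=2471826
G_5=2471826  [base 7] 3·7^7 + 3·7^3 + 3·7^2 + 3·7  →[7↦8]→  3·8^8 + 3·8^3 + 3·8^2 + 3·8 = 50333400  −1 ⇒ G_6=50333399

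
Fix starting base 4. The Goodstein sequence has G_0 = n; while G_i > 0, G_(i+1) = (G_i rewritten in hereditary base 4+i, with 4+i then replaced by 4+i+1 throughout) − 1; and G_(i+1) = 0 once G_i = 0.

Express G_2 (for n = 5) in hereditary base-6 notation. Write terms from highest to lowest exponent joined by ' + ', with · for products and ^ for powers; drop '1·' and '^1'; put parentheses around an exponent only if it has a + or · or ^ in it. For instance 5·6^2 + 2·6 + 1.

G_0=5  [base 4] 4 + 1  →[4↦5]→  5 + 1 = 6  −1 ⇒ G_1=5
G_1=5  [base 5] 5  →[5↦6]→  6 = 6  −1 ⇒ G_2=5
G_2=5  [base 6] 5  →[6↦7]→  5 = 5  −1 ⇒ G_3=4

5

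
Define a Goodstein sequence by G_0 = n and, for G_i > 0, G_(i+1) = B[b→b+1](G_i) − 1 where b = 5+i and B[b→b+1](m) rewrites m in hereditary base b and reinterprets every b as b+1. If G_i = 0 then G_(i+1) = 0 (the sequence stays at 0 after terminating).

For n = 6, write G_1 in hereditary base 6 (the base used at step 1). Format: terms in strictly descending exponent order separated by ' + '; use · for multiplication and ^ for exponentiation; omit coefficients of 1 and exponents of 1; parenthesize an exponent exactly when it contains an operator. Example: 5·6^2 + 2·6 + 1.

6

i=0: 6 = 5 + 1 (b=5); 5→6: 6 + 1 = 7; 7−1 = 6
i=1: 6 = 6 (b=6); 6→7: 7 = 7; 7−1 = 6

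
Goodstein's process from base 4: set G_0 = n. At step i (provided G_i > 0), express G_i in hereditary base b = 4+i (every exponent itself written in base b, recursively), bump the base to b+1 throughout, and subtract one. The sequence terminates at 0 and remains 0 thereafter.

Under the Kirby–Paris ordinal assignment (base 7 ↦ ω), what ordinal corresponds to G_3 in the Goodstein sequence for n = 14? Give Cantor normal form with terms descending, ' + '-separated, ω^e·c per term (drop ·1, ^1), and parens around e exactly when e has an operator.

ω·2 + 6

(0) 14|_4 = 3·4 + 2 ↦ 3·5 + 2|_5 = 17 ⇒ 16
(1) 16|_5 = 3·5 + 1 ↦ 3·6 + 1|_6 = 19 ⇒ 18
(2) 18|_6 = 3·6 ↦ 3·7|_7 = 21 ⇒ 20
(3) 20|_7 = 2·7 + 6 ↦ 2·8 + 6|_8 = 22 ⇒ 21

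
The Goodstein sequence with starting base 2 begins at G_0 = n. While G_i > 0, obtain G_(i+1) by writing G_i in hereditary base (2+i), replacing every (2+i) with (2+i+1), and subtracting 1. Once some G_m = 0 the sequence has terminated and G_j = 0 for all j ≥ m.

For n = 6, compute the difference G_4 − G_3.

[0] 6 ≡ 2^2 + 2 (base 2). Lift 3: 30. −1: 29.
[1] 29 ≡ 3^3 + 2 (base 3). Lift 4: 258. −1: 257.
[2] 257 ≡ 4^4 + 1 (base 4). Lift 5: 3126. −1: 3125.
[3] 3125 ≡ 5^5 (base 5). Lift 6: 46656. −1: 46655.

43530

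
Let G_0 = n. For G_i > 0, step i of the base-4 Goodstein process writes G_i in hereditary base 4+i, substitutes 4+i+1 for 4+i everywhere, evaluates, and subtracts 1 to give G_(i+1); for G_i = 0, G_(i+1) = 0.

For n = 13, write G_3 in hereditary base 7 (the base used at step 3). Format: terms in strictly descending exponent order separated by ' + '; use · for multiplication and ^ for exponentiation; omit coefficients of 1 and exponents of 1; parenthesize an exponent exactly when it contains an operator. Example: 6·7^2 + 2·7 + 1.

2·7 + 4

13 —HB4→ 3·4 + 1 —bump→ 3·5 + 1 = 16 —(−1)→ 15
15 —HB5→ 3·5 —bump→ 3·6 = 18 —(−1)→ 17
17 —HB6→ 2·6 + 5 —bump→ 2·7 + 5 = 19 —(−1)→ 18
18 —HB7→ 2·7 + 4 —bump→ 2·8 + 4 = 20 —(−1)→ 19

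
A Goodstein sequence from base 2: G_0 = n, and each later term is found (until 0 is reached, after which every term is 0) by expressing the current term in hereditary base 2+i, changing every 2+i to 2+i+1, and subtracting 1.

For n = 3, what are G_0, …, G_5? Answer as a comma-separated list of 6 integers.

3, 3, 3, 2, 1, 0

i=0: 3 = 2 + 1 (b=2); 2→3: 3 + 1 = 4; 4−1 = 3
i=1: 3 = 3 (b=3); 3→4: 4 = 4; 4−1 = 3
i=2: 3 = 3 (b=4); 4→5: 3 = 3; 3−1 = 2
i=3: 2 = 2 (b=5); 5→6: 2 = 2; 2−1 = 1
i=4: 1 = 1 (b=6); 6→7: 1 = 1; 1−1 = 0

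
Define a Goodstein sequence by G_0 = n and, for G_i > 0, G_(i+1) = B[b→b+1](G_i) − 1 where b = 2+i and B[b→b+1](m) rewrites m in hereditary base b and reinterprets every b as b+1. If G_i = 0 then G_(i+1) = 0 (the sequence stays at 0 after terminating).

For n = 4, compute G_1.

G_0=4  [base 2] 2^2  →[2↦3]→  3^3 = 27  −1 ⇒ G_1=26
G_1=26  [base 3] 2·3^2 + 2·3 + 2  →[3↦4]→  2·4^2 + 2·4 + 2 = 42  −1 ⇒ G_2=41

26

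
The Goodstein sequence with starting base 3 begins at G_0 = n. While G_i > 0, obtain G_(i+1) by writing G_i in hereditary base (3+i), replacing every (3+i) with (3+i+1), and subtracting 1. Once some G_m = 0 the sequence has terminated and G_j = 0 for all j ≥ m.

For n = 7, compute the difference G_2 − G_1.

step 0: 7 = 2·3 + 1; sub 4 for 3: 2·4 + 1; = 9; G_1 = 9−1 = 8
step 1: 8 = 2·4; sub 5 for 4: 2·5; = 10; G_2 = 10−1 = 9

1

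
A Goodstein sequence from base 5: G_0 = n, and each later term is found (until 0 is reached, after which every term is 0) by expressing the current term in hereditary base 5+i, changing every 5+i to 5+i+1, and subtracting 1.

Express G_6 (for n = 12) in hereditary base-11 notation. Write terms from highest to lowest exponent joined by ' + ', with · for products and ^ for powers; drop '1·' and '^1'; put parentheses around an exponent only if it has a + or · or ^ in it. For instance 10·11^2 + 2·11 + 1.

11 + 4

step 0: 12 = 2·5 + 2; sub 6 for 5: 2·6 + 2; = 14; G_1 = 14−1 = 13
step 1: 13 = 2·6 + 1; sub 7 for 6: 2·7 + 1; = 15; G_2 = 15−1 = 14
step 2: 14 = 2·7; sub 8 for 7: 2·8; = 16; G_3 = 16−1 = 15
step 3: 15 = 8 + 7; sub 9 for 8: 9 + 7; = 16; G_4 = 16−1 = 15
step 4: 15 = 9 + 6; sub 10 for 9: 10 + 6; = 16; G_5 = 16−1 = 15
step 5: 15 = 10 + 5; sub 11 for 10: 11 + 5; = 16; G_6 = 16−1 = 15
step 6: 15 = 11 + 4; sub 12 for 11: 12 + 4; = 16; G_7 = 16−1 = 15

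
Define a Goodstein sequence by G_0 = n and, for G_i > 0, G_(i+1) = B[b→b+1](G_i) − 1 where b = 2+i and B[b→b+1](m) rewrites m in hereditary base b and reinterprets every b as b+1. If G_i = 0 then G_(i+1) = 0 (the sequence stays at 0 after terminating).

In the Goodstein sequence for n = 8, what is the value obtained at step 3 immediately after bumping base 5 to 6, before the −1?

step 0: 8 = 2^(2 + 1); sub 3 for 2: 3^(3 + 1); = 81; G_1 = 81−1 = 80
step 1: 80 = 2·3^3 + 2·3^2 + 2·3 + 2; sub 4 for 3: 2·4^4 + 2·4^2 + 2·4 + 2; = 554; G_2 = 554−1 = 553
step 2: 553 = 2·4^4 + 2·4^2 + 2·4 + 1; sub 5 for 4: 2·5^5 + 2·5^2 + 2·5 + 1; = 6311; G_3 = 6311−1 = 6310
step 3: 6310 = 2·5^5 + 2·5^2 + 2·5; sub 6 for 5: 2·6^6 + 2·6^2 + 2·6; = 93396; G_4 = 93396−1 = 93395

93396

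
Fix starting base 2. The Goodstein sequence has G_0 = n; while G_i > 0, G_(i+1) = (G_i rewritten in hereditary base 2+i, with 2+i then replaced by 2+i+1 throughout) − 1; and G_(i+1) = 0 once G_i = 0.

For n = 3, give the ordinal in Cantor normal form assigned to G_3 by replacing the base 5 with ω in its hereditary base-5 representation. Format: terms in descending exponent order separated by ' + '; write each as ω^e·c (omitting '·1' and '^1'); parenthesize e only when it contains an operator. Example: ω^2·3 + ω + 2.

2

base 2: 3 = 2 + 1; at 3: 3 + 1 = 4; next = 3
base 3: 3 = 3; at 4: 4 = 4; next = 3
base 4: 3 = 3; at 5: 3 = 3; next = 2
base 5: 2 = 2; at 6: 2 = 2; next = 1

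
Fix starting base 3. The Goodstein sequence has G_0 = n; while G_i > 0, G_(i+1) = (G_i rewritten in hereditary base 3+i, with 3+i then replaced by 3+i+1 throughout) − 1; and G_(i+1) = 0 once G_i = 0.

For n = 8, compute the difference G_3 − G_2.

1

step 0: 8 = 2·3 + 2; sub 4 for 3: 2·4 + 2; = 10; G_1 = 10−1 = 9
step 1: 9 = 2·4 + 1; sub 5 for 4: 2·5 + 1; = 11; G_2 = 11−1 = 10
step 2: 10 = 2·5; sub 6 for 5: 2·6; = 12; G_3 = 12−1 = 11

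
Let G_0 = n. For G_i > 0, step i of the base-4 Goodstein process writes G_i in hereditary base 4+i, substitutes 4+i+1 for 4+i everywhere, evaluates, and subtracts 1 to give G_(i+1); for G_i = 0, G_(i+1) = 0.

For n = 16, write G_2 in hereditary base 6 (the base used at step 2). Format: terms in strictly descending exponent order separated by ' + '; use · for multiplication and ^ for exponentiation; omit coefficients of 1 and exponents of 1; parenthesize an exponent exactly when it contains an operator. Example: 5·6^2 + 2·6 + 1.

base 4: 16 = 4^2; at 5: 5^2 = 25; next = 24
base 5: 24 = 4·5 + 4; at 6: 4·6 + 4 = 28; next = 27
base 6: 27 = 4·6 + 3; at 7: 4·7 + 3 = 31; next = 30

4·6 + 3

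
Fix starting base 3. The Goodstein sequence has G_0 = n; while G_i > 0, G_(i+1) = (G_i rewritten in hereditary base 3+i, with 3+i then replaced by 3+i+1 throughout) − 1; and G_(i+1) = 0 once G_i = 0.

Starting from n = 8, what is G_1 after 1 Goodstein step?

base 3: 8 = 2·3 + 2; at 4: 2·4 + 2 = 10; next = 9
base 4: 9 = 2·4 + 1; at 5: 2·5 + 1 = 11; next = 10

9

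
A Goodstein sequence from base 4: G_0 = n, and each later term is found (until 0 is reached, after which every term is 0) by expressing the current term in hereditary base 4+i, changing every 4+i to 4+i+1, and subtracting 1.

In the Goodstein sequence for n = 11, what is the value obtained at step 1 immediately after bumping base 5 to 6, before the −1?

[0] 11 ≡ 2·4 + 3 (base 4). Lift 5: 13. −1: 12.
[1] 12 ≡ 2·5 + 2 (base 5). Lift 6: 14. −1: 13.

14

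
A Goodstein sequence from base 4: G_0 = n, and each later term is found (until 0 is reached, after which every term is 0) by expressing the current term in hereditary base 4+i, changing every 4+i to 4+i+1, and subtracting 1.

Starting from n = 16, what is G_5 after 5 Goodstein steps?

36

i=0: 16 = 4^2 (b=4); 4→5: 5^2 = 25; 25−1 = 24
i=1: 24 = 4·5 + 4 (b=5); 5→6: 4·6 + 4 = 28; 28−1 = 27
i=2: 27 = 4·6 + 3 (b=6); 6→7: 4·7 + 3 = 31; 31−1 = 30
i=3: 30 = 4·7 + 2 (b=7); 7→8: 4·8 + 2 = 34; 34−1 = 33
i=4: 33 = 4·8 + 1 (b=8); 8→9: 4·9 + 1 = 37; 37−1 = 36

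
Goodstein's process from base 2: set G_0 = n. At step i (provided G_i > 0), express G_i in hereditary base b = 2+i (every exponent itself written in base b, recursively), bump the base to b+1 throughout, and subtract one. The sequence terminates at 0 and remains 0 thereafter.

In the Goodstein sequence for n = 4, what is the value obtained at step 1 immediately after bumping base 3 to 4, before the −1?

4 —HB2→ 2^2 —bump→ 3^3 = 27 —(−1)→ 26
26 —HB3→ 2·3^2 + 2·3 + 2 —bump→ 2·4^2 + 2·4 + 2 = 42 —(−1)→ 41

42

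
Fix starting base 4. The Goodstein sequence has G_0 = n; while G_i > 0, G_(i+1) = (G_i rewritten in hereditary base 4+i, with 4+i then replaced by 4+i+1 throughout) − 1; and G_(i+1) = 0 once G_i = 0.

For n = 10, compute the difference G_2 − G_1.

step 0: 10 = 2·4 + 2; sub 5 for 4: 2·5 + 2; = 12; G_1 = 12−1 = 11
step 1: 11 = 2·5 + 1; sub 6 for 5: 2·6 + 1; = 13; G_2 = 13−1 = 12

1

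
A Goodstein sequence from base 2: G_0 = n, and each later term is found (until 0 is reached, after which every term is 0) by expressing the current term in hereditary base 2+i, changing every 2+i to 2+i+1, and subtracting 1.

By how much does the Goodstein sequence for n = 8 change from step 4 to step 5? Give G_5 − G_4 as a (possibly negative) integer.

1553800

(0) 8|_2 = 2^(2 + 1) ↦ 3^(3 + 1)|_3 = 81 ⇒ 80
(1) 80|_3 = 2·3^3 + 2·3^2 + 2·3 + 2 ↦ 2·4^4 + 2·4^2 + 2·4 + 2|_4 = 554 ⇒ 553
(2) 553|_4 = 2·4^4 + 2·4^2 + 2·4 + 1 ↦ 2·5^5 + 2·5^2 + 2·5 + 1|_5 = 6311 ⇒ 6310
(3) 6310|_5 = 2·5^5 + 2·5^2 + 2·5 ↦ 2·6^6 + 2·6^2 + 2·6|_6 = 93396 ⇒ 93395
(4) 93395|_6 = 2·6^6 + 2·6^2 + 6 + 5 ↦ 2·7^7 + 2·7^2 + 7 + 5|_7 = 1647196 ⇒ 1647195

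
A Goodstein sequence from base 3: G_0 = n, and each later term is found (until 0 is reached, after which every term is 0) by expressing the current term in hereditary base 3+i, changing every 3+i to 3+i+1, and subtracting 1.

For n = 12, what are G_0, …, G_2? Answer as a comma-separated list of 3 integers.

base 3: 12 = 3^2 + 3; at 4: 4^2 + 4 = 20; next = 19
base 4: 19 = 4^2 + 3; at 5: 5^2 + 3 = 28; next = 27

12, 19, 27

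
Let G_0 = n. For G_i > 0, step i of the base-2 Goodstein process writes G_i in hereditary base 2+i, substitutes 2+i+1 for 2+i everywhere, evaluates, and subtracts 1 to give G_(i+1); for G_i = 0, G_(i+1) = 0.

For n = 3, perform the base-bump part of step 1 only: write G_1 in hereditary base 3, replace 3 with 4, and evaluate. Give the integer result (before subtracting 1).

[0] 3 ≡ 2 + 1 (base 2). Lift 3: 4. −1: 3.
[1] 3 ≡ 3 (base 3). Lift 4: 4. −1: 3.

4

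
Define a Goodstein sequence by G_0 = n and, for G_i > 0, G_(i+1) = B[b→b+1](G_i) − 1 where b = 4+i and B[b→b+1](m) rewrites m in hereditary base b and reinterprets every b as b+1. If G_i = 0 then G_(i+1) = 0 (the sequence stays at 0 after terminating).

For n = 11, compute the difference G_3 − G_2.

(0) 11|_4 = 2·4 + 3 ↦ 2·5 + 3|_5 = 13 ⇒ 12
(1) 12|_5 = 2·5 + 2 ↦ 2·6 + 2|_6 = 14 ⇒ 13
(2) 13|_6 = 2·6 + 1 ↦ 2·7 + 1|_7 = 15 ⇒ 14

1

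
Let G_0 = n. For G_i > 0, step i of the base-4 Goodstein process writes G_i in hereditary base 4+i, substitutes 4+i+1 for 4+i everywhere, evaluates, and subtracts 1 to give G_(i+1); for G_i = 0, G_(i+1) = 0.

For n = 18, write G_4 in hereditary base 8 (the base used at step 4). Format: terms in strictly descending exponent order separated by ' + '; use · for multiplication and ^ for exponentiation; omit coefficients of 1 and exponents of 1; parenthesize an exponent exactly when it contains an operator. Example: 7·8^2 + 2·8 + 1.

G_0 = 18. HB_4(18) = 4^2 + 2. Bump = 27. G_1 = 26.
G_1 = 26. HB_5(26) = 5^2 + 1. Bump = 37. G_2 = 36.
G_2 = 36. HB_6(36) = 6^2. Bump = 49. G_3 = 48.
G_3 = 48. HB_7(48) = 6·7 + 6. Bump = 54. G_4 = 53.
G_4 = 53. HB_8(53) = 6·8 + 5. Bump = 59. G_5 = 58.

6·8 + 5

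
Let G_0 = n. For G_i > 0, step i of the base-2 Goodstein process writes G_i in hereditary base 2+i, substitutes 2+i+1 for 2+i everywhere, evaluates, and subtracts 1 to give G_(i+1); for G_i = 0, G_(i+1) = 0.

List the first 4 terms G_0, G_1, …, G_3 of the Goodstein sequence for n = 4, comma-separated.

4, 26, 41, 60

base 2: 4 = 2^2; at 3: 3^3 = 27; next = 26
base 3: 26 = 2·3^2 + 2·3 + 2; at 4: 2·4^2 + 2·4 + 2 = 42; next = 41
base 4: 41 = 2·4^2 + 2·4 + 1; at 5: 2·5^2 + 2·5 + 1 = 61; next = 60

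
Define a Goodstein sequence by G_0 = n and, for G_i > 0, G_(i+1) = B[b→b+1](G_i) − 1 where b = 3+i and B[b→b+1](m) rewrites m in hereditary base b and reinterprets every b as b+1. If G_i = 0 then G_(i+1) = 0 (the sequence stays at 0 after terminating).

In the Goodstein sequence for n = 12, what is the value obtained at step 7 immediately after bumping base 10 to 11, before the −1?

82

i=0: 12 = 3^2 + 3 (b=3); 3→4: 4^2 + 4 = 20; 20−1 = 19
i=1: 19 = 4^2 + 3 (b=4); 4→5: 5^2 + 3 = 28; 28−1 = 27
i=2: 27 = 5^2 + 2 (b=5); 5→6: 6^2 + 2 = 38; 38−1 = 37
i=3: 37 = 6^2 + 1 (b=6); 6→7: 7^2 + 1 = 50; 50−1 = 49
i=4: 49 = 7^2 (b=7); 7→8: 8^2 = 64; 64−1 = 63
i=5: 63 = 7·8 + 7 (b=8); 8→9: 7·9 + 7 = 70; 70−1 = 69
i=6: 69 = 7·9 + 6 (b=9); 9→10: 7·10 + 6 = 76; 76−1 = 75
i=7: 75 = 7·10 + 5 (b=10); 10→11: 7·11 + 5 = 82; 82−1 = 81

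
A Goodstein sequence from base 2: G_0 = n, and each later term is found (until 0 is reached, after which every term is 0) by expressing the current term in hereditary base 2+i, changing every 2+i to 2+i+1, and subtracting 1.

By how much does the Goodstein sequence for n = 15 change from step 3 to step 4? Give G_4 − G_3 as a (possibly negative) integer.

307841

base 2: 15 = 2^(2 + 1) + 2^2 + 2 + 1; at 3: 3^(3 + 1) + 3^3 + 3 + 1 = 112; next = 111
base 3: 111 = 3^(3 + 1) + 3^3 + 3; at 4: 4^(4 + 1) + 4^4 + 4 = 1284; next = 1283
base 4: 1283 = 4^(4 + 1) + 4^4 + 3; at 5: 5^(5 + 1) + 5^5 + 3 = 18753; next = 18752
base 5: 18752 = 5^(5 + 1) + 5^5 + 2; at 6: 6^(6 + 1) + 6^6 + 2 = 326594; next = 326593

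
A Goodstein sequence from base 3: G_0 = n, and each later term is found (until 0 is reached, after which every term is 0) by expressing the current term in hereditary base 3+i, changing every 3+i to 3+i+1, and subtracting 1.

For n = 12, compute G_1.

19

[0] 12 ≡ 3^2 + 3 (base 3). Lift 4: 20. −1: 19.
[1] 19 ≡ 4^2 + 3 (base 4). Lift 5: 28. −1: 27.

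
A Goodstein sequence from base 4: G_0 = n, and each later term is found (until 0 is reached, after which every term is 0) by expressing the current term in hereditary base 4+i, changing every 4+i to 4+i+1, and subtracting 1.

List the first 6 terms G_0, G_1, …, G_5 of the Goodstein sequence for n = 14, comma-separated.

G_0=14  [base 4] 3·4 + 2  →[4↦5]→  3·5 + 2 = 17  −1 ⇒ G_1=16
G_1=16  [base 5] 3·5 + 1  →[5↦6]→  3·6 + 1 = 19  −1 ⇒ G_2=18
G_2=18  [base 6] 3·6  →[6↦7]→  3·7 = 21  −1 ⇒ G_3=20
G_3=20  [base 7] 2·7 + 6  →[7↦8]→  2·8 + 6 = 22  −1 ⇒ G_4=21
G_4=21  [base 8] 2·8 + 5  →[8↦9]→  2·9 + 5 = 23  −1 ⇒ G_5=22

14, 16, 18, 20, 21, 22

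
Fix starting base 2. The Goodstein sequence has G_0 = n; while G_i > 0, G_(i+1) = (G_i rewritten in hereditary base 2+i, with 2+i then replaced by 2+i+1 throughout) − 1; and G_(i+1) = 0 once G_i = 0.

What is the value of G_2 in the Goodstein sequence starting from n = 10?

1025

10 —HB2→ 2^(2 + 1) + 2 —bump→ 3^(3 + 1) + 3 = 84 —(−1)→ 83
83 —HB3→ 3^(3 + 1) + 2 —bump→ 4^(4 + 1) + 2 = 1026 —(−1)→ 1025
1025 —HB4→ 4^(4 + 1) + 1 —bump→ 5^(5 + 1) + 1 = 15626 —(−1)→ 15625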